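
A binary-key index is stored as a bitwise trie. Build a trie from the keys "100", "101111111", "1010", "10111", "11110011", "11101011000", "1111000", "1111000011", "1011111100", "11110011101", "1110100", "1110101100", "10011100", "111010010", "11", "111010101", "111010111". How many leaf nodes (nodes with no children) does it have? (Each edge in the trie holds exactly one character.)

10

Leaves are exactly the stored words that no other stored word extends.
Those words: "10011100", "1010", "1011111100", "101111111", "111010010", "111010101", "11101011000", "111010111", "1111000011", "11110011101"
Leaf count: 10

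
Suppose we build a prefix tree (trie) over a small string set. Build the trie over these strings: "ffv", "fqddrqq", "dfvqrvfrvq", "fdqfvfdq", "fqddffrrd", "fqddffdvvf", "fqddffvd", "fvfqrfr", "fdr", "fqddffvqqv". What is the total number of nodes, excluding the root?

For each word, the new-node count is its length minus the longest prefix already in the trie:
  "ffv" → 3 new (f, f, v)
  "fqddrqq" → prefix "f" already present; 6 new (q, d, d, r, q, q)
  "dfvqrvfrvq" → 10 new (d, f, v, q, r, v, f, r, v, q)
  "fdqfvfdq" → prefix "f" already present; 7 new (d, q, f, v, f, d, q)
  "fqddffrrd" → prefix "fqdd" already present; 5 new (f, f, r, r, d)
  "fqddffdvvf" → prefix "fqddff" already present; 4 new (d, v, v, f)
  "fqddffvd" → prefix "fqddff" already present; 2 new (v, d)
  "fvfqrfr" → prefix "f" already present; 6 new (v, f, q, r, f, r)
  "fdr" → prefix "fd" already present; 1 new (r)
  "fqddffvqqv" → prefix "fqddffv" already present; 3 new (q, q, v)
Total nodes = 3 + 6 + 10 + 7 + 5 + 4 + 2 + 6 + 1 + 3 = 47

47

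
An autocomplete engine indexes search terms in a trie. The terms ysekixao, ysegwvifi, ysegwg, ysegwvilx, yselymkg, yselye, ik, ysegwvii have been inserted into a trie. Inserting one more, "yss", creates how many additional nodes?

1

Walking "yss" from the root, the first 2 characters ("ys") follow existing edges; "s" is the first miss.
New nodes needed: |"yss"| − 2 = 3 − 2 = 1.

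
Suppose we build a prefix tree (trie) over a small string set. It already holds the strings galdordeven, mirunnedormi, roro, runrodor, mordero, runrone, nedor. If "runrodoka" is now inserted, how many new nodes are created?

"runrodo" is already a path in the trie; the remaining "ka" must be added.
New nodes needed: |"runrodoka"| − 7 = 9 − 7 = 2.

2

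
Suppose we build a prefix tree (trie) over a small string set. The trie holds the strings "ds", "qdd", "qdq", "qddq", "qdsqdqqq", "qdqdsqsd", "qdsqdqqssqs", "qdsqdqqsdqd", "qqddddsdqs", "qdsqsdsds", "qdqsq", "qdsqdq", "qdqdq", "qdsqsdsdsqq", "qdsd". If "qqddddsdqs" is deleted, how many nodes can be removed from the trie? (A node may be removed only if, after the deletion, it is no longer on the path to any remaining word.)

A node on "qqddddsdqs"'s path can go only if nothing else ends at it or branches off below it.
The suffix "qddddsdqs" (9 nodes) is used only by "qqddddsdqs"; the node for "q" still has the child "d", so pruning stops there.
Nodes removed: 9

9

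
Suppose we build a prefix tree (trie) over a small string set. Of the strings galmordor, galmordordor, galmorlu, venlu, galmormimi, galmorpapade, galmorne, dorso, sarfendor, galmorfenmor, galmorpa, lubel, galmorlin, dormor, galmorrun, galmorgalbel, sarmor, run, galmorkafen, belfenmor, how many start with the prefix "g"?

12

Filter for entries beginning with "g":
Matches: "galmordor", "galmordordor", "galmorfenmor", "galmorgalbel", "galmorkafen", "galmorlin", "galmorlu", "galmormimi", "galmorne", "galmorpa", "galmorpapade", "galmorrun"
Count: 12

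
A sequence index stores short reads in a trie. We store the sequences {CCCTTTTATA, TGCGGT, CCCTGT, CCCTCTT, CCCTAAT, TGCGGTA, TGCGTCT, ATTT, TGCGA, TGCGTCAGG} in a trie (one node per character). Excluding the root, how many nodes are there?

36

Insert word by word; a character creates a node only if that edge doesn't already exist:
  "CCCTTTTATA" → 10 new (C, C, C, T, T, T, T, A, T, A)
  "TGCGGT" → 6 new (T, G, C, G, G, T)
  "CCCTGT" → prefix "CCCT" already present; 2 new (G, T)
  "CCCTCTT" → prefix "CCCT" already present; 3 new (C, T, T)
  "CCCTAAT" → prefix "CCCT" already present; 3 new (A, A, T)
  "TGCGGTA" → prefix "TGCGGT" already present; 1 new (A)
  "TGCGTCT" → prefix "TGCG" already present; 3 new (T, C, T)
  "ATTT" → 4 new (A, T, T, T)
  "TGCGA" → prefix "TGCG" already present; 1 new (A)
  "TGCGTCAGG" → prefix "TGCGTC" already present; 3 new (A, G, G)
Total nodes = 10 + 6 + 2 + 3 + 3 + 1 + 3 + 4 + 1 + 3 = 36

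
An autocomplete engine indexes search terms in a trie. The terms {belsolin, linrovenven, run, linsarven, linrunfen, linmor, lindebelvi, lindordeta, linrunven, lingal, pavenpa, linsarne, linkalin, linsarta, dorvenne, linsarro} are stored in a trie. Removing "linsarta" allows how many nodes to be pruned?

Walk "linsarta" from the leaf back toward the root, removing each node that no remaining word uses.
The suffix "ta" (2 nodes) is used only by "linsarta"; the node for "linsar" still has the child "v", so pruning stops there.
Nodes removed: 2

2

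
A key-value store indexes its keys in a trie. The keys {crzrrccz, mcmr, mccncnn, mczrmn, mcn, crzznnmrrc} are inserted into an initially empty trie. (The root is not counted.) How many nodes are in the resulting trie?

Count nodes per top-level branch (shared prefixes stored once):
  'c'-branch (crzrrccz, crzznnmrrc): 15 nodes
  'm'-branch (mccncnn, mcmr, mcn, mczrmn): 14 nodes
Sum: 29

29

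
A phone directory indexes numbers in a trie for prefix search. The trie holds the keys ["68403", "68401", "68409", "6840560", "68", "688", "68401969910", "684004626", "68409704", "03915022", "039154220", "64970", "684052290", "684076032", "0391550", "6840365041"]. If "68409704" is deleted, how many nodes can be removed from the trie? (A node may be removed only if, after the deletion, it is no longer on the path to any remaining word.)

After clearing the end-marker at "68409704", prune upward until reaching a node still needed by another word.
The suffix "704" (3 nodes) is used only by "68409704"; "68409" is itself a stored word, so pruning stops there.
Nodes removed: 3

3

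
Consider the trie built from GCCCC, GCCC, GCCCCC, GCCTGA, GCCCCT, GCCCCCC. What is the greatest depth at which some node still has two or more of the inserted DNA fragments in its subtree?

Look for the deepest trie node that still has at least two words in its subtree.
e.g. "GCCCCC" and "GCCCCCC" share the prefix "GCCCCC" of length 6; no pair shares a longer one.
Longest shared-prefix length: 6

6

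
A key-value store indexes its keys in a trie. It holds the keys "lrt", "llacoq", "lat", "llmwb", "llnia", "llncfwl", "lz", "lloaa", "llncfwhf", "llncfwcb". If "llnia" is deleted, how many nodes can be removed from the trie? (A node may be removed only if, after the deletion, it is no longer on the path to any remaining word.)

2

Walk "llnia" from the leaf back toward the root, removing each node that no remaining word uses.
The suffix "ia" (2 nodes) is used only by "llnia"; the node for "lln" still has the child "c", so pruning stops there.
Nodes removed: 2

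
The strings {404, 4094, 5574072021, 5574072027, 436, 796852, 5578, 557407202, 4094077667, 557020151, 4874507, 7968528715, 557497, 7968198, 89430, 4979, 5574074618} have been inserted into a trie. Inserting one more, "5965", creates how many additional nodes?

Walking "5965" from the root, the first 1 characters ("5") follow existing edges; "9" is the first miss.
New nodes needed: |"5965"| − 1 = 4 − 1 = 3.

3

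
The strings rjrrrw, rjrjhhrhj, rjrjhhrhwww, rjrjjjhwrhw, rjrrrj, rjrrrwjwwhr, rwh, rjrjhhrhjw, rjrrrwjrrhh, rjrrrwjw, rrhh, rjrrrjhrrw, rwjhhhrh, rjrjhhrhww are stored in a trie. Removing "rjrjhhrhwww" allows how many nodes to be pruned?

1

After clearing the end-marker at "rjrjhhrhwww", prune upward until reaching a node still needed by another word.
The suffix "w" (1 node) is used only by "rjrjhhrhwww"; "rjrjhhrhww" is itself a stored word, so pruning stops there.
Nodes removed: 1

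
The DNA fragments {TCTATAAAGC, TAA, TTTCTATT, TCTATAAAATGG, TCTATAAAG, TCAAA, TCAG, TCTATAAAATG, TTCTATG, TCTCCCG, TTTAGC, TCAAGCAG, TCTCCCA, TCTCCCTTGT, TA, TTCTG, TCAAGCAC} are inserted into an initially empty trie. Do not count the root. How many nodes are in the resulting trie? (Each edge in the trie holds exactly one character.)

50

For each word, the new-node count is its length minus the longest prefix already in the trie:
  "TCTATAAAGC" → 10 new (T, C, T, A, T, A, A, A, G, C)
  "TAA" → prefix "T" already present; 2 new (A, A)
  "TTTCTATT" → prefix "T" already present; 7 new (T, T, C, T, A, T, T)
  "TCTATAAAATGG" → prefix "TCTATAAA" already present; 4 new (A, T, G, G)
  "TCTATAAAG" → prefix "TCTATAAAG" already present; 0 new (none)
  "TCAAA" → prefix "TC" already present; 3 new (A, A, A)
  "TCAG" → prefix "TCA" already present; 1 new (G)
  "TCTATAAAATG" → prefix "TCTATAAAATG" already present; 0 new (none)
  "TTCTATG" → prefix "TT" already present; 5 new (C, T, A, T, G)
  "TCTCCCG" → prefix "TCT" already present; 4 new (C, C, C, G)
  "TTTAGC" → prefix "TTT" already present; 3 new (A, G, C)
  "TCAAGCAG" → prefix "TCAA" already present; 4 new (G, C, A, G)
  "TCTCCCA" → prefix "TCTCCC" already present; 1 new (A)
  "TCTCCCTTGT" → prefix "TCTCCC" already present; 4 new (T, T, G, T)
  "TA" → prefix "TA" already present; 0 new (none)
  "TTCTG" → prefix "TTCT" already present; 1 new (G)
  "TCAAGCAC" → prefix "TCAAGCA" already present; 1 new (C)
Total nodes = 10 + 2 + 7 + 4 + 0 + 3 + 1 + 0 + 5 + 4 + 3 + 4 + 1 + 4 + 0 + 1 + 1 = 50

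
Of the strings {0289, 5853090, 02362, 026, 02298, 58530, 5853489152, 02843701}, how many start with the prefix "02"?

5

Walk to "02"; the words in its subtree are exactly those with that prefix.
Matches: "02298", "02362", "026", "02843701", "0289"
Count: 5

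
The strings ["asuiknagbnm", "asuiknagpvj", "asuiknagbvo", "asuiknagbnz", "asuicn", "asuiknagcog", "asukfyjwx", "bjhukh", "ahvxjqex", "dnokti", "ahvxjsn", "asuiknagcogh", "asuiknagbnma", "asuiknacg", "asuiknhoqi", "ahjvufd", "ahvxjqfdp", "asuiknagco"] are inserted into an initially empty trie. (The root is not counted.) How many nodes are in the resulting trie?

Count nodes per top-level branch (shared prefixes stored once):
  'a'-branch (ahjvufd, ahvxjqex, ahvxjqfdp, ahvxjsn, asuicn, asuiknacg, asuiknagbnm, asuiknagbnma, asuiknagbnz, asuiknagbvo, asuiknagco, asuiknagcog, asuiknagcogh, asuiknagpvj, asuiknhoqi, asukfyjwx): 53 nodes
  'b'-branch (bjhukh): 6 nodes
  'd'-branch (dnokti): 6 nodes
Sum: 65

65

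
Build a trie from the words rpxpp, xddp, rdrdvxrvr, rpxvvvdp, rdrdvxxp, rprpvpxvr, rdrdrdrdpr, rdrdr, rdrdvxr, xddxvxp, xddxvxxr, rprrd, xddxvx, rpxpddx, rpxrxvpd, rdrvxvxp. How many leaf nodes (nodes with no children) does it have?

A leaf is a node with no children — equivalently, the end of a word that is not a proper prefix of any other stored word.
Those words: "rdrdrdrdpr", "rdrdvxrvr", "rdrdvxxp", "rdrvxvxp", "rprpvpxvr", "rprrd", "rpxpddx", "rpxpp", "rpxrxvpd", "rpxvvvdp", "xddp", "xddxvxp", "xddxvxxr"
Leaf count: 13

13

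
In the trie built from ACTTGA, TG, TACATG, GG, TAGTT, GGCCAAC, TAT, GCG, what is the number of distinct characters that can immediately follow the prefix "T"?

Follow the path "T" to its node, then look at its outgoing edges.
Characters that immediately follow "T" among the stored strings: {A, G}.
That node has 2 child edges.

2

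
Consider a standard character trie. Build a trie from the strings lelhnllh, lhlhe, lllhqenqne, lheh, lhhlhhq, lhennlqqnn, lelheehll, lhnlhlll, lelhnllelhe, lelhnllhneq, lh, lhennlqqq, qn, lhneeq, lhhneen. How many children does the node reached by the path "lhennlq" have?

Follow the path "lhennlq" to its node, then look at its outgoing edges.
Characters that immediately follow "lhennlq" among the stored strings: {q}.
That node has 1 child edge.

1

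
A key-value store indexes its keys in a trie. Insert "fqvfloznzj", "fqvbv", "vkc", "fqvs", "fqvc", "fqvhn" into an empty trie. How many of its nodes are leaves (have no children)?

6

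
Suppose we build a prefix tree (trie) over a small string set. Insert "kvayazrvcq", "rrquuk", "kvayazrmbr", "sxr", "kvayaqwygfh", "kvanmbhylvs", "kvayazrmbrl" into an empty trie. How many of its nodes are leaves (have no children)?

Leaves are exactly the stored words that no other stored word extends.
Those words: "kvanmbhylvs", "kvayaqwygfh", "kvayazrmbrl", "kvayazrvcq", "rrquuk", "sxr"
Leaf count: 6

6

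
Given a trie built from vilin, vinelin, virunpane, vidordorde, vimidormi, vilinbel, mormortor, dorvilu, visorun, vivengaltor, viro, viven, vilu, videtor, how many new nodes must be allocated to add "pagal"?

"pagal" shares no prefix with any stored word, so all 5 characters open new nodes.
5 − 0 = 5 new nodes.

5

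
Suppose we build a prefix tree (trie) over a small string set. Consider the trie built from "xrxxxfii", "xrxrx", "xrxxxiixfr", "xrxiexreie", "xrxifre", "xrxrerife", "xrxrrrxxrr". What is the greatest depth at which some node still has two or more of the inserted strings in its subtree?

The deepest shared node is where two words last agree before diverging.
"xrxxxfii" and "xrxxxiixfr" agree on "xrxxx" (5 characters) before diverging; nothing deeper is shared.
Longest shared-prefix length: 5

5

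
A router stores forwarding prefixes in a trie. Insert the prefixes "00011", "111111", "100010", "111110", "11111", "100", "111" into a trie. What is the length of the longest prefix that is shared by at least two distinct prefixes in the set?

Look for the deepest trie node that still has at least two words in its subtree.
"11111" and "111110" agree on "11111" (5 characters) before diverging; nothing deeper is shared.
Longest shared-prefix length: 5

5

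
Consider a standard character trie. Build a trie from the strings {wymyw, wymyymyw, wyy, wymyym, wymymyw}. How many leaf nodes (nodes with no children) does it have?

Leaves are exactly the stored words that no other stored word extends.
Those words: "wymymyw", "wymyw", "wymyymyw", "wyy"
Leaf count: 4

4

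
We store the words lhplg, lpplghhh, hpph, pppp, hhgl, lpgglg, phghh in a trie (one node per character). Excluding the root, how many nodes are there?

Trie structure (* marks end of a word):
(root)
├─ h
│  ├─ h
│  │  └─ g
│  │     └─ l *
│  └─ p
│     └─ p
│        └─ h *
├─ l
│  ├─ h
│  │  └─ p
│  │     └─ l
│  │        └─ g *
│  └─ p
│     ├─ g
│     │  └─ g
│     │     └─ l
│     │        └─ g *
│     └─ p
│        └─ l
│           └─ g
│              └─ h
│                 └─ h
│                    └─ h *
└─ p
   ├─ h
   │  └─ g
   │     └─ h
   │        └─ h *
   └─ p
      └─ p
         └─ p *
Counting every labelled node above: 31.

31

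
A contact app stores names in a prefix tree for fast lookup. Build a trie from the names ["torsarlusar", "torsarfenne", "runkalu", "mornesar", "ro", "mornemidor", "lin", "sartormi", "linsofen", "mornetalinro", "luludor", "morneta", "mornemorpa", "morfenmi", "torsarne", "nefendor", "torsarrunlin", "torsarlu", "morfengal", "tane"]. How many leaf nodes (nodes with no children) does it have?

Leaves are exactly the stored words that no other stored word extends.
Those words: "linsofen", "luludor", "morfengal", "morfenmi", "mornemidor", "mornemorpa", "mornesar", "mornetalinro", "nefendor", "ro", "runkalu", "sartormi", "tane", "torsarfenne", "torsarlusar", "torsarne", "torsarrunlin"
Leaf count: 17

17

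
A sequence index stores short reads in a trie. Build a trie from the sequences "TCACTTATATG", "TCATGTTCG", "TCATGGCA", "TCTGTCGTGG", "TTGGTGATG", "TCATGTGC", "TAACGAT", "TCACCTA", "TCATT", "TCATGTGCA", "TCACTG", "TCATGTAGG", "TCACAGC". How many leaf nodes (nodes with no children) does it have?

12

A leaf is a node with no children — equivalently, the end of a word that is not a proper prefix of any other stored word.
Those words: "TAACGAT", "TCACAGC", "TCACCTA", "TCACTG", "TCACTTATATG", "TCATGGCA", "TCATGTAGG", "TCATGTGCA", "TCATGTTCG", "TCATT", "TCTGTCGTGG", "TTGGTGATG"
Leaf count: 12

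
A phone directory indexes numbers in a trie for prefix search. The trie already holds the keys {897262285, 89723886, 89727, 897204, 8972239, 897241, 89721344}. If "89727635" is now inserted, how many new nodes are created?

3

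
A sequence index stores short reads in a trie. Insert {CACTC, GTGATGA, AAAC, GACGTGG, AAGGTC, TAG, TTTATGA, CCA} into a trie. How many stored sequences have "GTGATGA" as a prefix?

Walk to "GTGATGA"; the words in its subtree are exactly those with that prefix.
Words under "GTGATGA": GTGATGA
Count: 1

1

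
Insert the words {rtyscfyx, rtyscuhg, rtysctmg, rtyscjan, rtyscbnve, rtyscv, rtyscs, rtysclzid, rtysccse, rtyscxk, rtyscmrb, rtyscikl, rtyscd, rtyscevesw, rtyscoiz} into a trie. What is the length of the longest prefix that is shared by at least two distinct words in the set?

5

Look for the deepest trie node that still has at least two words in its subtree.
"rtyscbnve" and "rtysccse" agree on "rtysc" (5 characters) before diverging; nothing deeper is shared.
Longest shared-prefix length: 5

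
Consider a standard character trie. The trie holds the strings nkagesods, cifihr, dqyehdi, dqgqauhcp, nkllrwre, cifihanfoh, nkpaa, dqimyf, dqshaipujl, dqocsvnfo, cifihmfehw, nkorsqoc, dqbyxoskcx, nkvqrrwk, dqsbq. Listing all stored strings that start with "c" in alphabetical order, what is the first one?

cifihanfoh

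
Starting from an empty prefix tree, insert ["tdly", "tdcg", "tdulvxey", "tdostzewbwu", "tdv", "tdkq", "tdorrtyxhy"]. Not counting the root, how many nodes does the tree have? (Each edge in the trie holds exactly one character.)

31

For each word, the new-node count is its length minus the longest prefix already in the trie:
  "tdly" → 4 new (t, d, l, y)
  "tdcg" → prefix "td" already present; 2 new (c, g)
  "tdulvxey" → prefix "td" already present; 6 new (u, l, v, x, e, y)
  "tdostzewbwu" → prefix "td" already present; 9 new (o, s, t, z, e, w, b, w, u)
  "tdv" → prefix "td" already present; 1 new (v)
  "tdkq" → prefix "td" already present; 2 new (k, q)
  "tdorrtyxhy" → prefix "tdo" already present; 7 new (r, r, t, y, x, h, y)
Total nodes = 4 + 2 + 6 + 9 + 1 + 2 + 7 = 31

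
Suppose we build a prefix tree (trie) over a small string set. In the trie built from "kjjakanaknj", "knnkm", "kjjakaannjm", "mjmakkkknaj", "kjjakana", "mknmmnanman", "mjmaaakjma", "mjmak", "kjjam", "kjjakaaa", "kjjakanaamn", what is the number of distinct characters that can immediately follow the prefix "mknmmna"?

The children of the "mknmmna" node are the distinct next characters among strings starting with "mknmmna".
Distinct next characters after "mknmmna": n.
That node has 1 child edge.

1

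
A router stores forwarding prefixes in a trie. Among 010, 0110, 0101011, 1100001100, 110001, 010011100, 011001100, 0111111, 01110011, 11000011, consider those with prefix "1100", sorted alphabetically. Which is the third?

110001

Filter for "1100…" and sort: "11000011", "1100001100", "110001"
The 3rd is 110001.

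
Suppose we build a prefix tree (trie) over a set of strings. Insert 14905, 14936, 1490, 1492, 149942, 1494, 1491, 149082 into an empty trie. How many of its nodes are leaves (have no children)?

Leaves are exactly the stored words that no other stored word extends.
Those words: "14905", "149082", "1491", "1492", "14936", "1494", "149942"
Leaf count: 7

7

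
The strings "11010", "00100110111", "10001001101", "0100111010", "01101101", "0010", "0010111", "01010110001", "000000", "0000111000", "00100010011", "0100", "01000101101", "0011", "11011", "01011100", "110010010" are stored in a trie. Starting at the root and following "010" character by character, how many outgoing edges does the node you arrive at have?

The children of the "010" node are the distinct next characters among strings starting with "010".
Distinct next characters after "010": 0, 1.
That node has 2 child edges.

2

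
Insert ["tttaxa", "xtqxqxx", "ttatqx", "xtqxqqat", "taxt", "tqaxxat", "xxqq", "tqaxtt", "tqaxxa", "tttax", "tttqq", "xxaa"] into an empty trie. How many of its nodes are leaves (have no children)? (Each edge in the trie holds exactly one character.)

A leaf is a node with no children — equivalently, the end of a word that is not a proper prefix of any other stored word.
Those words: "taxt", "tqaxtt", "tqaxxat", "ttatqx", "tttaxa", "tttqq", "xtqxqqat", "xtqxqxx", "xxaa", "xxqq"
Leaf count: 10

10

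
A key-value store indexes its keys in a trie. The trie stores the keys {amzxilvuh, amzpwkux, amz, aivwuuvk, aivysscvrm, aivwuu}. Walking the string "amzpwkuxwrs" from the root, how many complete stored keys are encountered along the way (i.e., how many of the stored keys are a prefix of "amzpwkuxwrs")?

Walk "amzpwkuxwrs" from the root; an end-of-word marker is hit whenever a stored word is a prefix of "amzpwkuxwrs".
Prefixes of the query that are stored words: "amz", "amzpwkux"
Count: 2

2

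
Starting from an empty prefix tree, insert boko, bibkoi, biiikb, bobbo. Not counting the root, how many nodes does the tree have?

Insert word by word; a character creates a node only if that edge doesn't already exist:
  "boko" → 4 new (b, o, k, o)
  "bibkoi" → prefix "b" already present; 5 new (i, b, k, o, i)
  "biiikb" → prefix "bi" already present; 4 new (i, i, k, b)
  "bobbo" → prefix "bo" already present; 3 new (b, b, o)
Total nodes = 4 + 5 + 4 + 3 = 16

16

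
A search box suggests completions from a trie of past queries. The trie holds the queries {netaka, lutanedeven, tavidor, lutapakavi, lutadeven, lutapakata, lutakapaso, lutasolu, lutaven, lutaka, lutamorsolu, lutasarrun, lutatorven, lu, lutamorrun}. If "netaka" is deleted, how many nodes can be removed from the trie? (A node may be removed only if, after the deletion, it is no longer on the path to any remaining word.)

6

A node on "netaka"'s path can go only if nothing else ends at it or branches off below it.
No other word shares any prefix with "netaka", so all 6 of its nodes go.
Nodes removed: 6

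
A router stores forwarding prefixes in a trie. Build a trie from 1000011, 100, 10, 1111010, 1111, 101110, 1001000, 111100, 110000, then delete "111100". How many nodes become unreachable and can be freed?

1

A node on "111100"'s path can go only if nothing else ends at it or branches off below it.
The suffix "0" (1 node) is used only by "111100"; the node for "11110" still has the child "1", so pruning stops there.
Nodes removed: 1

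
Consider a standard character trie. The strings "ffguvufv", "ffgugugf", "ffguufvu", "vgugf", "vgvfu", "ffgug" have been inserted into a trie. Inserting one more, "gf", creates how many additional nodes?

2

Nothing in the trie begins with "g"; the whole of "gf" is new.
2 − 0 = 2 new nodes.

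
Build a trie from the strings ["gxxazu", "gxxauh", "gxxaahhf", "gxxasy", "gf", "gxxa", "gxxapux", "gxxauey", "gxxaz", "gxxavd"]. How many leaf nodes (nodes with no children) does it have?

8

A leaf is a node with no children — equivalently, the end of a word that is not a proper prefix of any other stored word.
Those words: "gf", "gxxaahhf", "gxxapux", "gxxasy", "gxxauey", "gxxauh", "gxxavd", "gxxazu"
Leaf count: 8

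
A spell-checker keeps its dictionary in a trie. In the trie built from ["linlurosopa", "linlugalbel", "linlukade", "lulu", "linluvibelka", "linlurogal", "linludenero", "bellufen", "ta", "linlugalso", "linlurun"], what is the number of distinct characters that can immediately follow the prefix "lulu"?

The children of the "lulu" node are the distinct next characters among strings starting with "lulu".
No stored string extends past "lulu".
That node has 0 child edges.

0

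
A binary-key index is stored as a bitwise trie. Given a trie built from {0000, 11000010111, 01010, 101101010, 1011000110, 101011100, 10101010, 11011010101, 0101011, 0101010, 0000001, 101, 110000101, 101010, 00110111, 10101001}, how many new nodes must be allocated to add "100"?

Walking "100" from the root, the first 2 characters ("10") follow existing edges; "0" is the first miss.
Each of the 1 remaining characters creates one node.

1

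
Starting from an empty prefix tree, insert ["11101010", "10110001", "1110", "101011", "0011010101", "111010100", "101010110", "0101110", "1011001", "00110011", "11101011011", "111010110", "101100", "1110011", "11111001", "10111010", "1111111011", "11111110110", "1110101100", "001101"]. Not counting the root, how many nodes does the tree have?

66

Count nodes per top-level branch (shared prefixes stored once):
  '0'-branch (00110011, 001101, 0011010101, 0101110): 19 nodes
  '1'-branch (101010110, 101011, 101100, 10110001, 1011001, 10111010, 1110, 1110011, 11101010, 111010100, 111010110, 1110101100, 11101011011, 11111001, 1111111011, 11111110110): 47 nodes
Sum: 66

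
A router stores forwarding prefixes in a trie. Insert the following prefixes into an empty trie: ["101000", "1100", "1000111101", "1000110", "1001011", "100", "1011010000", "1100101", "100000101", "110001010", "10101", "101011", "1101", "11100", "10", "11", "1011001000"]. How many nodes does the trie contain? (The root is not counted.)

Count nodes per top-level branch (shared prefixes stored once):
  '1'-branch (10, 100, 100000101, 1000110, 1000111101, 1001011, 101000, 10101, 101011, 1011001000, 1011010000, 11, 1100, 110001010, 1100101, 1101, 11100): 53 nodes
Sum: 53

53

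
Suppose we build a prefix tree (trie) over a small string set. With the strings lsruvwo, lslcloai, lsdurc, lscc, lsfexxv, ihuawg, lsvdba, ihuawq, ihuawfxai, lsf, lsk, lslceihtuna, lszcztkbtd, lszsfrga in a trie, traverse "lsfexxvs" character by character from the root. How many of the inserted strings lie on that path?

2

Walk "lsfexxvs" from the root; an end-of-word marker is hit whenever a stored word is a prefix of "lsfexxvs".
Prefixes of the query that are stored words: "lsf", "lsfexxv"
Count: 2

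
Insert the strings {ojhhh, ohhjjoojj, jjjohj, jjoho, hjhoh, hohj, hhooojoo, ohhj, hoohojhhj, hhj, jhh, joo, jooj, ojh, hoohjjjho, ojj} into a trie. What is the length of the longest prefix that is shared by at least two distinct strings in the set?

Equivalently: take the maximum, over all pairs, of their longest common prefix length.
e.g. "hoohjjjho" and "hoohojhhj" share the prefix "hooh" of length 4; no pair shares a longer one.
Longest shared-prefix length: 4

4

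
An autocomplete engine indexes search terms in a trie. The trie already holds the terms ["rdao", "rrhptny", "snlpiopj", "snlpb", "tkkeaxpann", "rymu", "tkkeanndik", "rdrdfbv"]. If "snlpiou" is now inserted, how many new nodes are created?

1

The longest prefix of "snlpiou" already in the trie is "snlpio" (length 6).
New nodes needed: |"snlpiou"| − 6 = 7 − 6 = 1.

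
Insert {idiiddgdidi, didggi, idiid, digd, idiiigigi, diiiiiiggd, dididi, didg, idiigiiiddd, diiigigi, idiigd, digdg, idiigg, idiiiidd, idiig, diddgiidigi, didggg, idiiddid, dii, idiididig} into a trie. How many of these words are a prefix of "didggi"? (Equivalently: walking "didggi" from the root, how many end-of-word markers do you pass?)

Walk "didggi" from the root; an end-of-word marker is hit whenever a stored word is a prefix of "didggi".
Prefixes of the query that are stored words: "didg", "didggi"
Count: 2

2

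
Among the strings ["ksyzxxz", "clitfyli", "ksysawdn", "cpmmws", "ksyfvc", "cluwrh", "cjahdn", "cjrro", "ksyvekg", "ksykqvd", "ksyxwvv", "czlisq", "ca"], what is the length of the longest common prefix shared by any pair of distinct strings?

Equivalently: take the maximum, over all pairs, of their longest common prefix length.
e.g. "ksyfvc" and "ksykqvd" share the prefix "ksy" of length 3; no pair shares a longer one.
Longest shared-prefix length: 3

3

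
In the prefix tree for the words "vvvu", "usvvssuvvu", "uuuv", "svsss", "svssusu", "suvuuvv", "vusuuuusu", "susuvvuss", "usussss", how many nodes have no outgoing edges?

9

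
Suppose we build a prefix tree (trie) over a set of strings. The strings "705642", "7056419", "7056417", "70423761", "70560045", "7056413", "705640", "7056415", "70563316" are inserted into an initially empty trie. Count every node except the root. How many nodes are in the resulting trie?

Count nodes per top-level branch (shared prefixes stored once):
  '7'-branch (70423761, 70560045, 70563316, 705640, 7056413, 7056415, 7056417, 7056419, 705642): 26 nodes
Sum: 26

26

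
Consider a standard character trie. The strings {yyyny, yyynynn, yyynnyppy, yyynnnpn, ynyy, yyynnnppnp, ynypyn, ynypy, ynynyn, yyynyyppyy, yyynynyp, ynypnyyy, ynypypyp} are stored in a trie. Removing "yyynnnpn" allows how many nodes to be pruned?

Walk "yyynnnpn" from the leaf back toward the root, removing each node that no remaining word uses.
The suffix "n" (1 node) is used only by "yyynnnpn"; the node for "yyynnnp" still has the child "p", so pruning stops there.
Nodes removed: 1

1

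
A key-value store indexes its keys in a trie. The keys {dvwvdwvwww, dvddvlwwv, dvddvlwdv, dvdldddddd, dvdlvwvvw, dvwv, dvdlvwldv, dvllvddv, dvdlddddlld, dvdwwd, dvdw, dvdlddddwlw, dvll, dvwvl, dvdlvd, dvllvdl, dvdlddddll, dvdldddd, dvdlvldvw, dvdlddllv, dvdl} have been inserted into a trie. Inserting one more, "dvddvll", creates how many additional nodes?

1

Walking "dvddvll" from the root, the first 6 characters ("dvddvl") follow existing edges; "l" is the first miss.
So 7 − 6 = 1 new nodes.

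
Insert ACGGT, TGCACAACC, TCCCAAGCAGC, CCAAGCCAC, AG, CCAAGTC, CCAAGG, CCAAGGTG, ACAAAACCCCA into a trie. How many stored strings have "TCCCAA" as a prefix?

Filter for entries beginning with "TCCCAA":
Matches: "TCCCAAGCAGC"
Count: 1

1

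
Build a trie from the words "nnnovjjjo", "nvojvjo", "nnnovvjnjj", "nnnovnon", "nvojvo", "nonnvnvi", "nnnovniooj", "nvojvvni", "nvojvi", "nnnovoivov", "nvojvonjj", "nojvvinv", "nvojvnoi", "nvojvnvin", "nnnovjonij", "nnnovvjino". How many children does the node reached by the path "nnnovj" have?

Follow the path "nnnovj" to its node, then look at its outgoing edges.
Characters that immediately follow "nnnovj" among the stored strings: {j, o}.
That node has 2 child edges.

2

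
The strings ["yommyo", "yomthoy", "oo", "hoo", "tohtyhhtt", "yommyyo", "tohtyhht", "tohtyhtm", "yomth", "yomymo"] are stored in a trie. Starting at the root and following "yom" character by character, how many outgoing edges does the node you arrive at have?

3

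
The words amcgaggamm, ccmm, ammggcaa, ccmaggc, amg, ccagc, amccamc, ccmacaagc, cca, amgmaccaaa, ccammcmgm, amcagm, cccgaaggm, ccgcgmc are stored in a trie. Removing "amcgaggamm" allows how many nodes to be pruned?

A node on "amcgaggamm"'s path can go only if nothing else ends at it or branches off below it.
The suffix "gaggamm" (7 nodes) is used only by "amcgaggamm"; the node for "amc" still has the child "c", so pruning stops there.
Nodes removed: 7

7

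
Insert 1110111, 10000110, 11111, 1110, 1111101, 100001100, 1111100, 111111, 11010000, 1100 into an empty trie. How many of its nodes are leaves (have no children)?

7

A leaf is a node with no children — equivalently, the end of a word that is not a proper prefix of any other stored word.
Those words: "100001100", "1100", "11010000", "1110111", "1111100", "1111101", "111111"
Leaf count: 7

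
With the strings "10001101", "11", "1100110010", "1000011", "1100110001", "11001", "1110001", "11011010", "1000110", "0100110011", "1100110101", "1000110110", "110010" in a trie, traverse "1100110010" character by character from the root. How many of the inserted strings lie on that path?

3

Check each prefix of "1100110010" against the stored set — each match is an end-marker on the path.
Prefixes of the query that are stored words: "11", "11001", "1100110010"
Count: 3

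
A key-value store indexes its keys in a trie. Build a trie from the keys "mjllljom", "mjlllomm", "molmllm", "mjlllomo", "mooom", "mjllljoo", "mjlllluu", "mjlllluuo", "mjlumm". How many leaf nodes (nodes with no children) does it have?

8

A leaf is a node with no children — equivalently, the end of a word that is not a proper prefix of any other stored word.
Those words: "mjllljom", "mjllljoo", "mjlllluuo", "mjlllomm", "mjlllomo", "mjlumm", "molmllm", "mooom"
Leaf count: 8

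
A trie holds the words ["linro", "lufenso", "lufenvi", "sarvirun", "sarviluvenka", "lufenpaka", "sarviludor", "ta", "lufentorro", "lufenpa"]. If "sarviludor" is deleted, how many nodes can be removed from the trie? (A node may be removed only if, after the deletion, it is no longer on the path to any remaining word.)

A node on "sarviludor"'s path can go only if nothing else ends at it or branches off below it.
The suffix "dor" (3 nodes) is used only by "sarviludor"; the node for "sarvilu" still has the child "v", so pruning stops there.
Nodes removed: 3

3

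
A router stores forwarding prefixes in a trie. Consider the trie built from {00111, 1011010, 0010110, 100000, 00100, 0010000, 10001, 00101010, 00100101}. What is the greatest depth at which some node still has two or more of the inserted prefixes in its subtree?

The deepest shared node is where two words last agree before diverging.
"00100" and "0010000" agree on "00100" (5 characters) before diverging; nothing deeper is shared.
Longest shared-prefix length: 5

5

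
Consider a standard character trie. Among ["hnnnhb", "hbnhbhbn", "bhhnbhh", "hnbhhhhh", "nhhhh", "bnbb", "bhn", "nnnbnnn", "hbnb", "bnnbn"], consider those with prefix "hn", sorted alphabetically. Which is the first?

Filter for "hn…" and sort: "hnbhhhhh", "hnnnhb"
The 1st is hnbhhhhh.

hnbhhhhh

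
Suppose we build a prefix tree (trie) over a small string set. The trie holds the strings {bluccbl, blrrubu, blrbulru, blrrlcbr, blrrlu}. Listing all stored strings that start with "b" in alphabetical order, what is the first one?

blrbulru

DFS of the "b" subtree visits, in order: "blrbulru", "blrrlcbr", "blrrlu", "blrrubu", "bluccbl"
Position 1: blrbulru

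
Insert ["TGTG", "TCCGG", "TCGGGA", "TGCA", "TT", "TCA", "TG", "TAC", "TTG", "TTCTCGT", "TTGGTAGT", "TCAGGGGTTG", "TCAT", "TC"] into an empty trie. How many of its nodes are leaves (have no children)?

9

Leaves are exactly the stored words that no other stored word extends.
Those words: "TAC", "TCAGGGGTTG", "TCAT", "TCCGG", "TCGGGA", "TGCA", "TGTG", "TTCTCGT", "TTGGTAGT"
Leaf count: 9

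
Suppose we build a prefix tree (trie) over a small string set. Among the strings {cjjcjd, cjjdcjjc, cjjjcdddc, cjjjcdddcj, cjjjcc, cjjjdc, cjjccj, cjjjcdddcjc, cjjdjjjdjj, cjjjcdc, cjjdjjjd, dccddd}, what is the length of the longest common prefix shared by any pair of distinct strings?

The deepest shared node is where two words last agree before diverging.
"cjjjcdddcj" and "cjjjcdddcjc" agree on "cjjjcdddcj" (10 characters) before diverging; nothing deeper is shared.
Longest shared-prefix length: 10

10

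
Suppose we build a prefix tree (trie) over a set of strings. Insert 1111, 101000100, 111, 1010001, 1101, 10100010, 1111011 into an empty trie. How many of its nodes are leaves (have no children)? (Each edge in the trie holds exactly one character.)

3

Leaves are exactly the stored words that no other stored word extends.
Those words: "101000100", "1101", "1111011"
Leaf count: 3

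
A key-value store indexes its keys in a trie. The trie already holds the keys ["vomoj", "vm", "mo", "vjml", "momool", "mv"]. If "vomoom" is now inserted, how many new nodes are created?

Walking "vomoom" from the root, the first 4 characters ("vomo") follow existing edges; "o" is the first miss.
New nodes needed: |"vomoom"| − 4 = 6 − 4 = 2.

2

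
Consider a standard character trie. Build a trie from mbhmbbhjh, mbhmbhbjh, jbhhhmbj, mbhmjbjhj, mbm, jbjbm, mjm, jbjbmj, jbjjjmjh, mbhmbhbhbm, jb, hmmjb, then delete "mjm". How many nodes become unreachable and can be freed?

2

Walk "mjm" from the leaf back toward the root, removing each node that no remaining word uses.
The suffix "jm" (2 nodes) is used only by "mjm"; the node for "m" still has the child "b", so pruning stops there.
Nodes removed: 2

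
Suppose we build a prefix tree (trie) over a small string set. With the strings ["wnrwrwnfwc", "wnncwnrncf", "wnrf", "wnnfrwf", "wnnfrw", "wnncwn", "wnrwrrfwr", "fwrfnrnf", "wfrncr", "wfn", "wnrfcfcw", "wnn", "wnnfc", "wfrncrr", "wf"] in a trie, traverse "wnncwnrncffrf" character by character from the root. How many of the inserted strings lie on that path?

Walk "wnncwnrncffrf" from the root; an end-of-word marker is hit whenever a stored word is a prefix of "wnncwnrncffrf".
Prefixes of the query that are stored words: "wnn", "wnncwn", "wnncwnrncf"
Count: 3

3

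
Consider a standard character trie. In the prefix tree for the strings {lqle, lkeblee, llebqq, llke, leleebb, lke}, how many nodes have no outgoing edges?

5

A leaf is a node with no children — equivalently, the end of a word that is not a proper prefix of any other stored word.
Those words: "leleebb", "lkeblee", "llebqq", "llke", "lqle"
Leaf count: 5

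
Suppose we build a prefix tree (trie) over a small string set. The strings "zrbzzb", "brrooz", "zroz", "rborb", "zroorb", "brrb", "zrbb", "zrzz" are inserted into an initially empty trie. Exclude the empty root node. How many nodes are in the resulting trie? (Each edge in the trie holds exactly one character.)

26

Insert word by word; a character creates a node only if that edge doesn't already exist:
  "zrbzzb" → 6 new (z, r, b, z, z, b)
  "brrooz" → 6 new (b, r, r, o, o, z)
  "zroz" → prefix "zr" already present; 2 new (o, z)
  "rborb" → 5 new (r, b, o, r, b)
  "zroorb" → prefix "zro" already present; 3 new (o, r, b)
  "brrb" → prefix "brr" already present; 1 new (b)
  "zrbb" → prefix "zrb" already present; 1 new (b)
  "zrzz" → prefix "zr" already present; 2 new (z, z)
Total nodes = 6 + 6 + 2 + 5 + 3 + 1 + 1 + 2 = 26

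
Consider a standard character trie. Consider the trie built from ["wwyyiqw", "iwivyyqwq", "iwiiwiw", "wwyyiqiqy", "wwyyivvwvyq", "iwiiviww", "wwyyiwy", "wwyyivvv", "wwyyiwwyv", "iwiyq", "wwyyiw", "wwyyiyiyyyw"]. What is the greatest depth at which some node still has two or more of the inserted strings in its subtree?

Equivalently: take the maximum, over all pairs, of their longest common prefix length.
"wwyyivvv" and "wwyyivvwvyq" agree on "wwyyivv" (7 characters) before diverging; nothing deeper is shared.
Longest shared-prefix length: 7

7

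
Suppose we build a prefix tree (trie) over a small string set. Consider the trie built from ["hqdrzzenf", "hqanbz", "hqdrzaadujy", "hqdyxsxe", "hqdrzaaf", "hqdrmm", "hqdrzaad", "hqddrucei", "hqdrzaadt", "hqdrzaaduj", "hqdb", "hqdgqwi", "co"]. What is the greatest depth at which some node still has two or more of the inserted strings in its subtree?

The deepest shared node is where two words last agree before diverging.
e.g. "hqdrzaaduj" and "hqdrzaadujy" share the prefix "hqdrzaaduj" of length 10; no pair shares a longer one.
Longest shared-prefix length: 10

10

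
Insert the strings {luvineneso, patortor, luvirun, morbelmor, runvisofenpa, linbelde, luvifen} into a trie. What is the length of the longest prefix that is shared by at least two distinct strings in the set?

The deepest shared node is where two words last agree before diverging.
e.g. "luvifen" and "luvineneso" share the prefix "luvi" of length 4; no pair shares a longer one.
Longest shared-prefix length: 4

4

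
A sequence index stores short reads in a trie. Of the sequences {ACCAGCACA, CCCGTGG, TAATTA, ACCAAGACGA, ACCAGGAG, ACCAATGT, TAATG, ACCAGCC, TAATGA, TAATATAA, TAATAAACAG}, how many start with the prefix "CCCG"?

Walk to "CCCG"; the words in its subtree are exactly those with that prefix.
Matches: "CCCGTGG"
Count: 1

1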